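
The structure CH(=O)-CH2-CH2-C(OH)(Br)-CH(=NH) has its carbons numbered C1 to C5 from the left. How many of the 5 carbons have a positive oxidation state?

Each bond to a more electronegative atom (O, N, halogen) counts +1, each bond to a less electronegative atom (H, metal, B, Si) counts −1, and each C–C bond counts 0. Tallying each carbon:
C1: 1C, 1H, 2O → 0 − 1 + 2 = +1
C2: 2C, 2H → 0 − 2 = -2
C3: 2C, 2H → 0 − 2 = -2
C4: 2C, 1O, 1Br → 0 + 1 + 1 = +2
C5: 1C, 1H, 2N → 0 − 1 + 2 = +1
3 carbons (C1, C4, C5) meet the condition.

3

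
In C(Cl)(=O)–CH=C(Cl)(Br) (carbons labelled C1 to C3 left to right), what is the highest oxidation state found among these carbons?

Tallying each carbon's bonds:
C1: 1C, 2O, 1Cl → 0 + 2 + 1 = +3
C2: 3C, 1H → 0 − 1 = -1
C3: 2C, 1Cl, 1Br → 0 + 1 + 1 = +2
The highest value is +3.

+3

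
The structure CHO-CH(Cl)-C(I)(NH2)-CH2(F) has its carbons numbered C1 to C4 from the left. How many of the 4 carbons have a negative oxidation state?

Tallying each carbon's bonds:
C1: 1C, 1H, 2O → 0 − 1 + 2 = +1
C2: 2C, 1H, 1Cl → 0 − 1 + 1 = 0
C3: 2C, 1N, 1I → 0 + 1 + 1 = +2
C4: 1C, 2H, 1F → 0 − 2 + 1 = -1
1 carbon (C4) meets the condition.

1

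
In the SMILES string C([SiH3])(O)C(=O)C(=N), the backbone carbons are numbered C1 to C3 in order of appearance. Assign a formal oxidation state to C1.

Each bond to a more electronegative atom (O, N, halogen) counts +1, each bond to a less electronegative atom (H, metal, B, Si) counts −1, and each C–C bond counts 0.
C1 has one bond to C (0), one bond to Si (-1), one bond to H (-1), one bond to O (+1).
Oxidation state = 0 − 1 − 1 + 1 = -1.

-1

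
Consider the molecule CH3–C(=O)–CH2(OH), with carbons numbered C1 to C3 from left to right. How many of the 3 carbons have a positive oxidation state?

Tallying each carbon's bonds:
C1: 1C, 3H → 0 − 3 = -3
C2: 2C, 2O → 0 + 2 = +2
C3: 1C, 2H, 1O → 0 − 2 + 1 = -1
1 carbon (C2) meets the condition.

1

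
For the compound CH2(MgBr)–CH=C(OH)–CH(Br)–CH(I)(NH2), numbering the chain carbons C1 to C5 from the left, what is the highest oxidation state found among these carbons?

+1

Bonds to more-electronegative neighbours contribute +1 each, bonds to H or metals contribute −1 each, and C–C bonds contribute 0. Tallying each carbon:
C1: 1C, 2H, 1Mg → 0 − 2 − 1 = -3
C2: 3C, 1H → 0 − 1 = -1
C3: 3C, 1O → 0 + 1 = +1
C4: 2C, 1H, 1Br → 0 − 1 + 1 = 0
C5: 1C, 1H, 1N, 1I → 0 − 1 + 1 + 1 = +1
The highest value is +1.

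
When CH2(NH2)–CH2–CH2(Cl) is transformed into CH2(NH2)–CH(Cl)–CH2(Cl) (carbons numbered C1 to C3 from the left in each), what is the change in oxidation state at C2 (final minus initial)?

Before: C2 has 2 bonds to C, 2 bonds to H → oxidation state -2.
After: C2 has 2 bonds to C, 1 bond to H, 1 bond to Cl → oxidation state 0.
Δ = 0 − (-2) = +2, so this is an oxidation at C2.

+2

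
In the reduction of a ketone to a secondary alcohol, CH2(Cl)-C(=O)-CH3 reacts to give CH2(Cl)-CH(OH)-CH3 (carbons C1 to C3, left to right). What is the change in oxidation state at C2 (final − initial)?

-2

Before: C2 has 2 bonds to C, 2 bonds to O → oxidation state +2.
After: C2 has 2 bonds to C, 1 bond to H, 1 bond to O → oxidation state 0.
Δ = 0 − (+2) = -2, so this is a reduction at C2.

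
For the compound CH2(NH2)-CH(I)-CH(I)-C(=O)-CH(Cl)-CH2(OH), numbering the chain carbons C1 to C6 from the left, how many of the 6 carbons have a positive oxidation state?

Each bond to a more electronegative atom (O, N, halogen) counts +1, each bond to a less electronegative atom (H, metal, B, Si) counts −1, and each C–C bond counts 0. Tallying each carbon:
C1: 1C, 2H, 1N → 0 − 2 + 1 = -1
C2: 2C, 1H, 1I → 0 − 1 + 1 = 0
C3: 2C, 1H, 1I → 0 − 1 + 1 = 0
C4: 2C, 2O → 0 + 2 = +2
C5: 2C, 1H, 1Cl → 0 − 1 + 1 = 0
C6: 1C, 2H, 1O → 0 − 2 + 1 = -1
1 carbon (C4) meets the condition.

1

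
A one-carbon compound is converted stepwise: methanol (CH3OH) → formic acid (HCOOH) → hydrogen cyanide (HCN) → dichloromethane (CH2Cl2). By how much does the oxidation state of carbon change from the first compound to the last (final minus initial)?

Carbon oxidation states along the series — methanol: -2, formic acid: +2, hydrogen cyanide: +2, dichloromethane: 0.
Net change = 0 − (-2) = +2.

+2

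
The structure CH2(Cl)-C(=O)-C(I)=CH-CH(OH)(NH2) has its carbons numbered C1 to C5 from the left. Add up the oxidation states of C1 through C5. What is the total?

Tallying each carbon's bonds:
C1: 1C, 2H, 1Cl → 0 − 2 + 1 = -1
C2: 2C, 2O → 0 + 2 = +2
C3: 3C, 1I → 0 + 1 = +1
C4: 3C, 1H → 0 − 1 = -1
C5: 1C, 1H, 1O, 1N → 0 − 1 + 1 + 1 = +1
Sum = -1 + 2 + 1 − 1 + 1 = +2.

+2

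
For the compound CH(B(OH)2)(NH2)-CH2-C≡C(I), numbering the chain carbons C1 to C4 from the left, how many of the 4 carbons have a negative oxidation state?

Tallying each carbon's bonds:
C1: 1C, 1H, 1N, 1B → 0 − 1 + 1 − 1 = -1
C2: 2C, 2H → 0 − 2 = -2
C3: 4C → 0 = 0
C4: 3C, 1I → 0 + 1 = +1
2 carbons (C1, C2) meet the condition.

2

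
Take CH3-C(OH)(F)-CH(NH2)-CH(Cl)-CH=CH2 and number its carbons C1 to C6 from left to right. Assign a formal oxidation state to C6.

-2

C6 has a double bond to C (2×0 = 0), one bond to H (-1), one bond to H (-1).
Oxidation state = 0 − 1 − 1 = -2.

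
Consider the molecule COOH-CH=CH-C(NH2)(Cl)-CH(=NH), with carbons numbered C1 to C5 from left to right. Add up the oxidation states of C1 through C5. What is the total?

Each bond to a more electronegative atom (O, N, halogen) counts +1, each bond to a less electronegative atom (H, metal, B, Si) counts −1, and each C–C bond counts 0. Tallying each carbon:
C1: 1C, 3O → 0 + 3 = +3
C2: 3C, 1H → 0 − 1 = -1
C3: 3C, 1H → 0 − 1 = -1
C4: 2C, 1N, 1Cl → 0 + 1 + 1 = +2
C5: 1C, 1H, 2N → 0 − 1 + 2 = +1
Sum = +3 − 1 − 1 + 2 + 1 = +4.

+4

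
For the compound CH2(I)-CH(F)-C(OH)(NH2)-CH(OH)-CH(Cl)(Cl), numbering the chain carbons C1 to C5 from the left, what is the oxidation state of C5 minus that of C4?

C5: 1C, 1H, 2Cl → 0 − 1 + 2 = +1
C4: 2C, 1H, 1O → 0 − 1 + 1 = 0
Difference: +1 − (0) = +1.

+1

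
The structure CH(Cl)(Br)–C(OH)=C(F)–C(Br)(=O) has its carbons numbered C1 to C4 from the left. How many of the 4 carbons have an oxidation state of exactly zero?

Count +1 for every bond to an atom more electronegative than carbon and −1 for every bond to one less electronegative; C–C bonds are 0. Tallying each carbon:
C1: 1C, 1H, 1Cl, 1Br → 0 − 1 + 1 + 1 = +1
C2: 3C, 1O → 0 + 1 = +1
C3: 3C, 1F → 0 + 1 = +1
C4: 1C, 2O, 1Br → 0 + 2 + 1 = +3
0 carbons meet the condition.

0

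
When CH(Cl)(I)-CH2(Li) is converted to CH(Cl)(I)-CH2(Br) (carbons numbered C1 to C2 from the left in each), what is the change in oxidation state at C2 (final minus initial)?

+2

Before: C2 has 1 bond to C, 2 bonds to H, 1 bond to Li → oxidation state -3.
After: C2 has 1 bond to C, 2 bonds to H, 1 bond to Br → oxidation state -1.
Δ = -1 − (-3) = +2, so this is an oxidation at C2.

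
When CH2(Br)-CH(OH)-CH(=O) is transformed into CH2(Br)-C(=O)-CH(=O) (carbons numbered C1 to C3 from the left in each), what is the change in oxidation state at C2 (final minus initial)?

Before: C2 has 2 bonds to C, 1 bond to H, 1 bond to O → oxidation state 0.
After: C2 has 2 bonds to C, 2 bonds to O → oxidation state +2.
Δ = +2 − (0) = +2, so this is an oxidation at C2.

+2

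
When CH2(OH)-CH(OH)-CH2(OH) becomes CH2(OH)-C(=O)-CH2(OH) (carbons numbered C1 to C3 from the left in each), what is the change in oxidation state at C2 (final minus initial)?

+2

Before: C2 has 2 bonds to C, 1 bond to H, 1 bond to O → oxidation state 0.
After: C2 has 2 bonds to C, 2 bonds to O → oxidation state +2.
Δ = +2 − (0) = +2, so this is an oxidation at C2.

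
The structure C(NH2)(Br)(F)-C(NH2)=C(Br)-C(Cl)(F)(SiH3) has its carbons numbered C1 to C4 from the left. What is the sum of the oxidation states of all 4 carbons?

+6

Tallying each carbon's bonds:
C1: 1C, 1N, 1F, 1Br → 0 + 1 + 1 + 1 = +3
C2: 3C, 1N → 0 + 1 = +1
C3: 3C, 1Br → 0 + 1 = +1
C4: 1C, 1F, 1Cl, 1Si → 0 + 1 + 1 − 1 = +1
Sum = +3 + 1 + 1 + 1 = +6.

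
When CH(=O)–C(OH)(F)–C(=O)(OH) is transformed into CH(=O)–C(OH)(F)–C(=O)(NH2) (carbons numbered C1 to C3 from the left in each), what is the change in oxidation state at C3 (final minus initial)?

Before: C3 has 1 bond to C, 3 bonds to O → oxidation state +3.
After: C3 has 1 bond to C, 2 bonds to O, 1 bond to N → oxidation state +3.
Δ = +3 − (+3) = 0, so no net redox change at C3.

0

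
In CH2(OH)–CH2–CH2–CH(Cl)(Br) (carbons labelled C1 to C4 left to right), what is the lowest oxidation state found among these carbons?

-2

Count +1 for every bond to an atom more electronegative than carbon and −1 for every bond to one less electronegative; C–C bonds are 0. Tallying each carbon:
C1: 1C, 2H, 1O → 0 − 2 + 1 = -1
C2: 2C, 2H → 0 − 2 = -2
C3: 2C, 2H → 0 − 2 = -2
C4: 1C, 1H, 1Cl, 1Br → 0 − 1 + 1 + 1 = +1
The lowest value is -2.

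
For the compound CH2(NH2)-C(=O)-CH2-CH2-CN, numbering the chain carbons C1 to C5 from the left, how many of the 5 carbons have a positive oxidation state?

Each bond to a more electronegative atom (O, N, halogen) counts +1, each bond to a less electronegative atom (H, metal, B, Si) counts −1, and each C–C bond counts 0. Tallying each carbon:
C1: 1C, 2H, 1N → 0 − 2 + 1 = -1
C2: 2C, 2O → 0 + 2 = +2
C3: 2C, 2H → 0 − 2 = -2
C4: 2C, 2H → 0 − 2 = -2
C5: 1C, 3N → 0 + 3 = +3
2 carbons (C2, C5) meet the condition.

2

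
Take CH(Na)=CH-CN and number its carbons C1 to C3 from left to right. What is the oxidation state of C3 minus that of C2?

+4

C3: 1C, 3N → 0 + 3 = +3
C2: 3C, 1H → 0 − 1 = -1
Difference: +3 − (-1) = +4.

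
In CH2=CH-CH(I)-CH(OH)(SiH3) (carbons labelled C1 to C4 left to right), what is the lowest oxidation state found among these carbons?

Bonds to more-electronegative neighbours contribute +1 each, bonds to H or metals contribute −1 each, and C–C bonds contribute 0. Tallying each carbon:
C1: 2C, 2H → 0 − 2 = -2
C2: 3C, 1H → 0 − 1 = -1
C3: 2C, 1H, 1I → 0 − 1 + 1 = 0
C4: 1C, 1H, 1O, 1Si → 0 − 1 + 1 − 1 = -1
The lowest value is -2.

-2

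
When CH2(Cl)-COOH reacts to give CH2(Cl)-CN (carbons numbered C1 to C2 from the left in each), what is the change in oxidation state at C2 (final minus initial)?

0

Before: C2 has 1 bond to C, 3 bonds to O → oxidation state +3.
After: C2 has 1 bond to C, 3 bonds to N → oxidation state +3.
Δ = +3 − (+3) = 0, so no net redox change at C2.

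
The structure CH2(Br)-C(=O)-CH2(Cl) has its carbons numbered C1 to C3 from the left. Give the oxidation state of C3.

Assign +1 per bond to O/N/halogen, −1 per bond to H or an electropositive element, and 0 per bond to carbon.
C3 has one bond to C (0), one bond to H (-1), one bond to H (-1), one bond to Cl (+1).
Oxidation state = 0 − 1 − 1 + 1 = -1.

-1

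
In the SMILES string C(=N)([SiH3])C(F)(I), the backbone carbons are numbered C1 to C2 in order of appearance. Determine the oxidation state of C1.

+1

C1 has one bond to C (0), a double bond to N (2×+1 = +2), one bond to Si (-1).
Oxidation state = 0 + 2 − 1 = +1.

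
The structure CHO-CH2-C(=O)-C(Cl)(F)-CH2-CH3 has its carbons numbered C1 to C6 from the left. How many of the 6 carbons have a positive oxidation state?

3

Tallying each carbon's bonds:
C1: 1C, 1H, 2O → 0 − 1 + 2 = +1
C2: 2C, 2H → 0 − 2 = -2
C3: 2C, 2O → 0 + 2 = +2
C4: 2C, 1F, 1Cl → 0 + 1 + 1 = +2
C5: 2C, 2H → 0 − 2 = -2
C6: 1C, 3H → 0 − 3 = -3
3 carbons (C1, C3, C4) meet the condition.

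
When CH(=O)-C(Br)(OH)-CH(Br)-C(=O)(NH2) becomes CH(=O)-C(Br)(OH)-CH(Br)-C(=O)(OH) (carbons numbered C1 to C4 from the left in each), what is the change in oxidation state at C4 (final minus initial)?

0

Before: C4 has 1 bond to C, 2 bonds to O, 1 bond to N → oxidation state +3.
After: C4 has 1 bond to C, 3 bonds to O → oxidation state +3.
Δ = +3 − (+3) = 0, so no net redox change at C4.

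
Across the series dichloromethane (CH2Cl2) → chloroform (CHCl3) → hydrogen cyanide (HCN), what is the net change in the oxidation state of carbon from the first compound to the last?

Carbon oxidation states along the series — dichloromethane: 0, chloroform: +2, hydrogen cyanide: +2.
Net change = +2 − (0) = +2.

+2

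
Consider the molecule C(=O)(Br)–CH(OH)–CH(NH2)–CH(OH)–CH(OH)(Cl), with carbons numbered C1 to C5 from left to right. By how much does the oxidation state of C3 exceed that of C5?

-1

C3: 2C, 1H, 1N → 0 − 1 + 1 = 0
C5: 1C, 1H, 1O, 1Cl → 0 − 1 + 1 + 1 = +1
Difference: 0 − (+1) = -1.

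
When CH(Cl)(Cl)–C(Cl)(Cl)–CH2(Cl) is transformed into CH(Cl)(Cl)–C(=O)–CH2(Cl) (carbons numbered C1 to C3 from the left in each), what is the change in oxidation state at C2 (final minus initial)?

0

Before: C2 has 2 bonds to C, 2 bonds to Cl → oxidation state +2.
After: C2 has 2 bonds to C, 2 bonds to O → oxidation state +2.
Δ = +2 − (+2) = 0, so no net redox change at C2.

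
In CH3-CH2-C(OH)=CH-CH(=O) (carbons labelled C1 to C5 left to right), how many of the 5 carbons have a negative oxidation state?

Tallying each carbon's bonds:
C1: 1C, 3H → 0 − 3 = -3
C2: 2C, 2H → 0 − 2 = -2
C3: 3C, 1O → 0 + 1 = +1
C4: 3C, 1H → 0 − 1 = -1
C5: 1C, 1H, 2O → 0 − 1 + 2 = +1
3 carbons (C1, C2, C4) meet the condition.

3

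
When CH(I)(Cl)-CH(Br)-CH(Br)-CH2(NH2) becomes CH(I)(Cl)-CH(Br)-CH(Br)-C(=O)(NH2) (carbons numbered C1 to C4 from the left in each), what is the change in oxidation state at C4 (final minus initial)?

Before: C4 has 1 bond to C, 2 bonds to H, 1 bond to N → oxidation state -1.
After: C4 has 1 bond to C, 2 bonds to O, 1 bond to N → oxidation state +3.
Δ = +3 − (-1) = +4, so this is an oxidation at C4.

+4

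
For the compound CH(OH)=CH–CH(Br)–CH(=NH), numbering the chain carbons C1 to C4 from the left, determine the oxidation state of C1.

0

Count +1 for every bond to an atom more electronegative than carbon and −1 for every bond to one less electronegative; C–C bonds are 0.
C1 has a double bond to C (2×0 = 0), one bond to O (+1), one bond to H (-1).
Oxidation state = 0 + 1 − 1 = 0.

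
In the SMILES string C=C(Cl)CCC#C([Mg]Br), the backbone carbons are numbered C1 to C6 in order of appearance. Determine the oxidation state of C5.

0

C5 has one bond to C (0), a triple bond to C (3×0 = 0).
Oxidation state = 0 + 0 = 0.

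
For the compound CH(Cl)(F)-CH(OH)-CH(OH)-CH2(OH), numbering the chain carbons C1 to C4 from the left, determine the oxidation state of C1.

+1

Each bond to a more electronegative atom (O, N, halogen) counts +1, each bond to a less electronegative atom (H, metal, B, Si) counts −1, and each C–C bond counts 0.
C1 has one bond to C (0), one bond to H (-1), one bond to Cl (+1), one bond to F (+1).
Oxidation state = 0 − 1 + 1 + 1 = +1.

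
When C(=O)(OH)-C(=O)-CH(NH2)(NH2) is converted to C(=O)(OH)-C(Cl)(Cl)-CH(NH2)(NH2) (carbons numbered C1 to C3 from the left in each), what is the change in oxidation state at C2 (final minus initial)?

Before: C2 has 2 bonds to C, 2 bonds to O → oxidation state +2.
After: C2 has 2 bonds to C, 2 bonds to Cl → oxidation state +2.
Δ = +2 − (+2) = 0, so no net redox change at C2.

0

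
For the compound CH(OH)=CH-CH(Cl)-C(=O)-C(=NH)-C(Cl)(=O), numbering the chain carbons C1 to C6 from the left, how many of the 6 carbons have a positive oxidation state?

3

Tallying each carbon's bonds:
C1: 2C, 1H, 1O → 0 − 1 + 1 = 0
C2: 3C, 1H → 0 − 1 = -1
C3: 2C, 1H, 1Cl → 0 − 1 + 1 = 0
C4: 2C, 2O → 0 + 2 = +2
C5: 2C, 2N → 0 + 2 = +2
C6: 1C, 2O, 1Cl → 0 + 2 + 1 = +3
3 carbons (C4, C5, C6) meet the condition.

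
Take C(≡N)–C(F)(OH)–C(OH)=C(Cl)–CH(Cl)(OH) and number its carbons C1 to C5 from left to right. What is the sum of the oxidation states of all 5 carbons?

+8

Assign +1 per bond to O/N/halogen, −1 per bond to H or an electropositive element, and 0 per bond to carbon. Tallying each carbon:
C1: 1C, 3N → 0 + 3 = +3
C2: 2C, 1O, 1F → 0 + 1 + 1 = +2
C3: 3C, 1O → 0 + 1 = +1
C4: 3C, 1Cl → 0 + 1 = +1
C5: 1C, 1H, 1O, 1Cl → 0 − 1 + 1 + 1 = +1
Sum = +3 + 2 + 1 + 1 + 1 = +8.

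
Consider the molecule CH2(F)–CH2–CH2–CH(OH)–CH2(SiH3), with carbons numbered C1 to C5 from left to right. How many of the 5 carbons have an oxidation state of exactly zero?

1

Tallying each carbon's bonds:
C1: 1C, 2H, 1F → 0 − 2 + 1 = -1
C2: 2C, 2H → 0 − 2 = -2
C3: 2C, 2H → 0 − 2 = -2
C4: 2C, 1H, 1O → 0 − 1 + 1 = 0
C5: 1C, 2H, 1Si → 0 − 2 − 1 = -3
1 carbon (C4) meets the condition.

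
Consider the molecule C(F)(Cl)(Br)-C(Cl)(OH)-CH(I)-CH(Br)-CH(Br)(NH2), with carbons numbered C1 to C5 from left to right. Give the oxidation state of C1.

+3

Count +1 for every bond to an atom more electronegative than carbon and −1 for every bond to one less electronegative; C–C bonds are 0.
C1 has one bond to C (0), one bond to F (+1), one bond to Cl (+1), one bond to Br (+1).
Oxidation state = 0 + 1 + 1 + 1 = +3.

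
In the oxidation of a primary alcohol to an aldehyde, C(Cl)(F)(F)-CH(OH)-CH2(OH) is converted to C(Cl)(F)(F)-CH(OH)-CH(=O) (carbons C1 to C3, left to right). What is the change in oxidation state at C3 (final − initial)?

+2

Before: C3 has 1 bond to C, 2 bonds to H, 1 bond to O → oxidation state -1.
After: C3 has 1 bond to C, 1 bond to H, 2 bonds to O → oxidation state +1.
Δ = +1 − (-1) = +2, so this is an oxidation at C3.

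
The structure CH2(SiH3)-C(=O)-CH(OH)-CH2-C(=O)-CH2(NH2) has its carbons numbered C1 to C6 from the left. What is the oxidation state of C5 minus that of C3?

C5: 2C, 2O → 0 + 2 = +2
C3: 2C, 1H, 1O → 0 − 1 + 1 = 0
Difference: +2 − (0) = +2.

+2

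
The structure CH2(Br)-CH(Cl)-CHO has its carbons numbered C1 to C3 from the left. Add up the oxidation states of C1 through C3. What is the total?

Tallying each carbon's bonds:
C1: 1C, 2H, 1Br → 0 − 2 + 1 = -1
C2: 2C, 1H, 1Cl → 0 − 1 + 1 = 0
C3: 1C, 1H, 2O → 0 − 1 + 2 = +1
Sum = -1 + 0 + 1 = 0.

0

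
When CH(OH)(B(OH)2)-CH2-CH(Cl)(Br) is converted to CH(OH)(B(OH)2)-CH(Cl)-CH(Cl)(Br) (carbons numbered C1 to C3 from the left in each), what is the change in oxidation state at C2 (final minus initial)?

Before: C2 has 2 bonds to C, 2 bonds to H → oxidation state -2.
After: C2 has 2 bonds to C, 1 bond to H, 1 bond to Cl → oxidation state 0.
Δ = 0 − (-2) = +2, so this is an oxidation at C2.

+2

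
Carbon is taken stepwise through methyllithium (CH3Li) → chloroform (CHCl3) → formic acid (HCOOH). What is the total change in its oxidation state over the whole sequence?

Carbon oxidation states along the series — methyllithium: -4, chloroform: +2, formic acid: +2.
Net change = +2 − (-4) = +6.

+6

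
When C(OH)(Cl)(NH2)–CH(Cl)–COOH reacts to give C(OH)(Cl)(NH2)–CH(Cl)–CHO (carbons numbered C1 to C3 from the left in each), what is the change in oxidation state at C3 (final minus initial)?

-2

Before: C3 has 1 bond to C, 3 bonds to O → oxidation state +3.
After: C3 has 1 bond to C, 1 bond to H, 2 bonds to O → oxidation state +1.
Δ = +1 − (+3) = -2, so this is a reduction at C3.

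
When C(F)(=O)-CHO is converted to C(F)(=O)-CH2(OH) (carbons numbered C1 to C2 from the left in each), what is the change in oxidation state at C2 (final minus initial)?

Before: C2 has 1 bond to C, 1 bond to H, 2 bonds to O → oxidation state +1.
After: C2 has 1 bond to C, 2 bonds to H, 1 bond to O → oxidation state -1.
Δ = -1 − (+1) = -2, so this is a reduction at C2.

-2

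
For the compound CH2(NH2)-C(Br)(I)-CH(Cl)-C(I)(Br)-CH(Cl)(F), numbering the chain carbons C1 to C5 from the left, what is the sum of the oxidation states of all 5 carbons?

+4

Tallying each carbon's bonds:
C1: 1C, 2H, 1N → 0 − 2 + 1 = -1
C2: 2C, 1Br, 1I → 0 + 1 + 1 = +2
C3: 2C, 1H, 1Cl → 0 − 1 + 1 = 0
C4: 2C, 1Br, 1I → 0 + 1 + 1 = +2
C5: 1C, 1H, 1F, 1Cl → 0 − 1 + 1 + 1 = +1
Sum = -1 + 2 + 0 + 2 + 1 = +4.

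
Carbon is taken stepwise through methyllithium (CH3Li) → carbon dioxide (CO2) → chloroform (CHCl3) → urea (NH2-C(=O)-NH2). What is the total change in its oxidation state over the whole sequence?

+8

Carbon oxidation states along the series — methyllithium: -4, carbon dioxide: +4, chloroform: +2, urea: +4.
Net change = +4 − (-4) = +8.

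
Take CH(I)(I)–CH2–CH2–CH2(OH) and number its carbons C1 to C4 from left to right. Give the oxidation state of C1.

+1

Count +1 for every bond to an atom more electronegative than carbon and −1 for every bond to one less electronegative; C–C bonds are 0.
C1 has one bond to C (0), one bond to H (-1), one bond to I (+1), one bond to I (+1).
Oxidation state = 0 − 1 + 1 + 1 = +1.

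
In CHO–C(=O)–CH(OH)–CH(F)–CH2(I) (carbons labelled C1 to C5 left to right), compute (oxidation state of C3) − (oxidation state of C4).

C3: 2C, 1H, 1O → 0 − 1 + 1 = 0
C4: 2C, 1H, 1F → 0 − 1 + 1 = 0
Difference: 0 − (0) = 0.

0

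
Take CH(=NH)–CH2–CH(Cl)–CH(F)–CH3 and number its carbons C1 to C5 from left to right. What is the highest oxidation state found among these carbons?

Bonds to more-electronegative neighbours contribute +1 each, bonds to H or metals contribute −1 each, and C–C bonds contribute 0. Tallying each carbon:
C1: 1C, 1H, 2N → 0 − 1 + 2 = +1
C2: 2C, 2H → 0 − 2 = -2
C3: 2C, 1H, 1Cl → 0 − 1 + 1 = 0
C4: 2C, 1H, 1F → 0 − 1 + 1 = 0
C5: 1C, 3H → 0 − 3 = -3
The highest value is +1.

+1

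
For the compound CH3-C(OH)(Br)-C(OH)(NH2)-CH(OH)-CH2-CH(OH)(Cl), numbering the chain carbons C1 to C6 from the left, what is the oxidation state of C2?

+2

C2 has one bond to C (0), one bond to C (0), one bond to O (+1), one bond to Br (+1).
Oxidation state = 0 + 0 + 1 + 1 = +2.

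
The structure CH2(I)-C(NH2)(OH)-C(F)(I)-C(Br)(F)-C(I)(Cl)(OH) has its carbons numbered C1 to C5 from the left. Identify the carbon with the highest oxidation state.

C5

Assign +1 per bond to O/N/halogen, −1 per bond to H or an electropositive element, and 0 per bond to carbon. Tallying each carbon:
C1: 1C, 2H, 1I → 0 − 2 + 1 = -1
C2: 2C, 1O, 1N → 0 + 1 + 1 = +2
C3: 2C, 1F, 1I → 0 + 1 + 1 = +2
C4: 2C, 1F, 1Br → 0 + 1 + 1 = +2
C5: 1C, 1O, 1Cl, 1I → 0 + 1 + 1 + 1 = +3
The most oxidised carbon is C5 at +3.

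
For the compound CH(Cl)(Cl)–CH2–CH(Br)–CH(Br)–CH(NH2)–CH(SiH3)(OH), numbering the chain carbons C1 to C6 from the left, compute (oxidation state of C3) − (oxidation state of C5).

0

C3: 2C, 1H, 1Br → 0 − 1 + 1 = 0
C5: 2C, 1H, 1N → 0 − 1 + 1 = 0
Difference: 0 − (0) = 0.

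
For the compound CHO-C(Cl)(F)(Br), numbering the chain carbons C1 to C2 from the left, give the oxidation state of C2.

+3

C2 has one bond to C (0), one bond to Cl (+1), one bond to F (+1), one bond to Br (+1).
Oxidation state = 0 + 1 + 1 + 1 = +3.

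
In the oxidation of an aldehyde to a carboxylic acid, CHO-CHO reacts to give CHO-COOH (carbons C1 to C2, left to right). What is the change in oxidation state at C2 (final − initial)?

+2

Before: C2 has 1 bond to C, 1 bond to H, 2 bonds to O → oxidation state +1.
After: C2 has 1 bond to C, 3 bonds to O → oxidation state +3.
Δ = +3 − (+1) = +2, so this is an oxidation at C2.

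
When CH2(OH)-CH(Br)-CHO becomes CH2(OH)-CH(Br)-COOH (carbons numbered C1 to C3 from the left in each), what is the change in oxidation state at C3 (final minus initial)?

+2

Before: C3 has 1 bond to C, 1 bond to H, 2 bonds to O → oxidation state +1.
After: C3 has 1 bond to C, 3 bonds to O → oxidation state +3.
Δ = +3 − (+1) = +2, so this is an oxidation at C3.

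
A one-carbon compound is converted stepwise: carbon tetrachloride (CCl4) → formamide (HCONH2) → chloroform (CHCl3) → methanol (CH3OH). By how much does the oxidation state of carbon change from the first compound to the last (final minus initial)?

-6

Carbon oxidation states along the series — carbon tetrachloride: +4, formamide: +2, chloroform: +2, methanol: -2.
Net change = -2 − (+4) = -6.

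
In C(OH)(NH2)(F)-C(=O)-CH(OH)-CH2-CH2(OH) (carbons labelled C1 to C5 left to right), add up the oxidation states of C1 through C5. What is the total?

+2

Bonds to more-electronegative neighbours contribute +1 each, bonds to H or metals contribute −1 each, and C–C bonds contribute 0. Tallying each carbon:
C1: 1C, 1O, 1N, 1F → 0 + 1 + 1 + 1 = +3
C2: 2C, 2O → 0 + 2 = +2
C3: 2C, 1H, 1O → 0 − 1 + 1 = 0
C4: 2C, 2H → 0 − 2 = -2
C5: 1C, 2H, 1O → 0 − 2 + 1 = -1
Sum = +3 + 2 + 0 − 2 − 1 = +2.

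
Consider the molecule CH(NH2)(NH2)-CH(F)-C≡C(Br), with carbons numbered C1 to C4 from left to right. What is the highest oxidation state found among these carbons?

+1

Assign +1 per bond to O/N/halogen, −1 per bond to H or an electropositive element, and 0 per bond to carbon. Tallying each carbon:
C1: 1C, 1H, 2N → 0 − 1 + 2 = +1
C2: 2C, 1H, 1F → 0 − 1 + 1 = 0
C3: 4C → 0 = 0
C4: 3C, 1Br → 0 + 1 = +1
The highest value is +1.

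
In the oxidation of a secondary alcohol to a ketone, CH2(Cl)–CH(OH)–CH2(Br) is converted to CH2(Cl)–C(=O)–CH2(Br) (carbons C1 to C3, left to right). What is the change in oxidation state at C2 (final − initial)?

+2

Before: C2 has 2 bonds to C, 1 bond to H, 1 bond to O → oxidation state 0.
After: C2 has 2 bonds to C, 2 bonds to O → oxidation state +2.
Δ = +2 − (0) = +2, so this is an oxidation at C2.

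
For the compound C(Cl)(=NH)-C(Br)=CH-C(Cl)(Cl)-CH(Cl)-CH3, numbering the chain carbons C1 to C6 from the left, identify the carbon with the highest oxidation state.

C1

Count +1 for every bond to an atom more electronegative than carbon and −1 for every bond to one less electronegative; C–C bonds are 0. Tallying each carbon:
C1: 1C, 2N, 1Cl → 0 + 2 + 1 = +3
C2: 3C, 1Br → 0 + 1 = +1
C3: 3C, 1H → 0 − 1 = -1
C4: 2C, 2Cl → 0 + 2 = +2
C5: 2C, 1H, 1Cl → 0 − 1 + 1 = 0
C6: 1C, 3H → 0 − 3 = -3
The most oxidised carbon is C1 at +3.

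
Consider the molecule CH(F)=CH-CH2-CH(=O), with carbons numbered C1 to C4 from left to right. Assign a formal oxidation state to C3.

-2

Count +1 for every bond to an atom more electronegative than carbon and −1 for every bond to one less electronegative; C–C bonds are 0.
C3 has one bond to C (0), one bond to C (0), one bond to H (-1), one bond to H (-1).
Oxidation state = 0 + 0 − 1 − 1 = -2.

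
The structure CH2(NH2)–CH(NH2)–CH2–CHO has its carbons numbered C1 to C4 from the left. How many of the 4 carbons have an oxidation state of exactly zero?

1

Tallying each carbon's bonds:
C1: 1C, 2H, 1N → 0 − 2 + 1 = -1
C2: 2C, 1H, 1N → 0 − 1 + 1 = 0
C3: 2C, 2H → 0 − 2 = -2
C4: 1C, 1H, 2O → 0 − 1 + 2 = +1
1 carbon (C2) meets the condition.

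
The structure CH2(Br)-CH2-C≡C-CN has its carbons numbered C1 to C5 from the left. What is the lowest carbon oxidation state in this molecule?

Tallying each carbon's bonds:
C1: 1C, 2H, 1Br → 0 − 2 + 1 = -1
C2: 2C, 2H → 0 − 2 = -2
C3: 4C → 0 = 0
C4: 4C → 0 = 0
C5: 1C, 3N → 0 + 3 = +3
The lowest value is -2.

-2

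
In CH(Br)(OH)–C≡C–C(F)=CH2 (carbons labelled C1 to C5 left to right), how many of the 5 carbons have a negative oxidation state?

Tallying each carbon's bonds:
C1: 1C, 1H, 1O, 1Br → 0 − 1 + 1 + 1 = +1
C2: 4C → 0 = 0
C3: 4C → 0 = 0
C4: 3C, 1F → 0 + 1 = +1
C5: 2C, 2H → 0 − 2 = -2
1 carbon (C5) meets the condition.

1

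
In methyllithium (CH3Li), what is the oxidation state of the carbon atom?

-4

Bonds to more-electronegative neighbours contribute +1 each, bonds to H or metals contribute −1 each, and C–C bonds contribute 0.
The carbon has one bond to H (-1), one bond to H (-1), one bond to H (-1), one bond to Li (-1).
Oxidation state = -1 − 1 − 1 − 1 = -4.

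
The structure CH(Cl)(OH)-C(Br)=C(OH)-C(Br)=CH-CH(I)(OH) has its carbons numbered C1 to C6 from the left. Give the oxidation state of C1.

+1

C1 has one bond to C (0), one bond to Cl (+1), one bond to O (+1), one bond to H (-1).
Oxidation state = 0 + 1 + 1 − 1 = +1.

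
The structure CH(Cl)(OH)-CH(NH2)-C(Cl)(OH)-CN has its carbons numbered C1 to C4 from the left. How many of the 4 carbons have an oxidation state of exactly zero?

Assign +1 per bond to O/N/halogen, −1 per bond to H or an electropositive element, and 0 per bond to carbon. Tallying each carbon:
C1: 1C, 1H, 1O, 1Cl → 0 − 1 + 1 + 1 = +1
C2: 2C, 1H, 1N → 0 − 1 + 1 = 0
C3: 2C, 1O, 1Cl → 0 + 1 + 1 = +2
C4: 1C, 3N → 0 + 3 = +3
1 carbon (C2) meets the condition.

1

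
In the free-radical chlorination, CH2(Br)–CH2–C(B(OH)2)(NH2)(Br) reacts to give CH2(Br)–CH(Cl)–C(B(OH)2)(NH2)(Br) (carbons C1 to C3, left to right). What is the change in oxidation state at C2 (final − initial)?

Before: C2 has 2 bonds to C, 2 bonds to H → oxidation state -2.
After: C2 has 2 bonds to C, 1 bond to H, 1 bond to Cl → oxidation state 0.
Δ = 0 − (-2) = +2, so this is an oxidation at C2.

+2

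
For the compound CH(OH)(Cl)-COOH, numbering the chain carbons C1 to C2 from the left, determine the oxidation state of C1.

Assign +1 per bond to O/N/halogen, −1 per bond to H or an electropositive element, and 0 per bond to carbon.
C1 has one bond to C (0), one bond to H (-1), one bond to O (+1), one bond to Cl (+1).
Oxidation state = 0 − 1 + 1 + 1 = +1.

+1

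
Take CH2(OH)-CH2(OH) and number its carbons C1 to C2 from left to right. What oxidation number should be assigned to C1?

Each bond to a more electronegative atom (O, N, halogen) counts +1, each bond to a less electronegative atom (H, metal, B, Si) counts −1, and each C–C bond counts 0.
C1 has one bond to C (0), one bond to H (-1), one bond to O (+1), one bond to H (-1).
Oxidation state = 0 − 1 + 1 − 1 = -1.

-1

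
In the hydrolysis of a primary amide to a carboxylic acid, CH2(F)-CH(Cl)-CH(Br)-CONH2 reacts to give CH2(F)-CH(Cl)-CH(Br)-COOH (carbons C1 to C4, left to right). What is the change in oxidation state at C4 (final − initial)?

Before: C4 has 1 bond to C, 2 bonds to O, 1 bond to N → oxidation state +3.
After: C4 has 1 bond to C, 3 bonds to O → oxidation state +3.
Δ = +3 − (+3) = 0, so no net redox change at C4.

0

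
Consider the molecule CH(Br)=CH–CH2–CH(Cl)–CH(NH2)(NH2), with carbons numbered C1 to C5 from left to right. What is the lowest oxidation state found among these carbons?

Bonds to more-electronegative neighbours contribute +1 each, bonds to H or metals contribute −1 each, and C–C bonds contribute 0. Tallying each carbon:
C1: 2C, 1H, 1Br → 0 − 1 + 1 = 0
C2: 3C, 1H → 0 − 1 = -1
C3: 2C, 2H → 0 − 2 = -2
C4: 2C, 1H, 1Cl → 0 − 1 + 1 = 0
C5: 1C, 1H, 2N → 0 − 1 + 2 = +1
The lowest value is -2.

-2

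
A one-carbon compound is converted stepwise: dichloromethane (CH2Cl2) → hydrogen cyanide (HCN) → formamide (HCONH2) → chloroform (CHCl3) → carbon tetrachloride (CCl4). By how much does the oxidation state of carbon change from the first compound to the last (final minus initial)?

Carbon oxidation states along the series — dichloromethane: 0, hydrogen cyanide: +2, formamide: +2, chloroform: +2, carbon tetrachloride: +4.
Net change = +4 − (0) = +4.

+4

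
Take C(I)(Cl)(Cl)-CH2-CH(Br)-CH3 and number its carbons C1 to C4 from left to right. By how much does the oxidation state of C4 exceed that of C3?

-3

C4: 1C, 3H → 0 − 3 = -3
C3: 2C, 1H, 1Br → 0 − 1 + 1 = 0
Difference: -3 − (0) = -3.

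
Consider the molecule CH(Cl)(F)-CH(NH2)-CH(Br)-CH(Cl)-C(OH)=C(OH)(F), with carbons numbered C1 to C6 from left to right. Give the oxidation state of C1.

Count +1 for every bond to an atom more electronegative than carbon and −1 for every bond to one less electronegative; C–C bonds are 0.
C1 has one bond to C (0), one bond to Cl (+1), one bond to F (+1), one bond to H (-1).
Oxidation state = 0 + 1 + 1 − 1 = +1.

+1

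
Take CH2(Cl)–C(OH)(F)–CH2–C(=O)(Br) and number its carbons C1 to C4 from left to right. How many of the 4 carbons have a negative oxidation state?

2

Assign +1 per bond to O/N/halogen, −1 per bond to H or an electropositive element, and 0 per bond to carbon. Tallying each carbon:
C1: 1C, 2H, 1Cl → 0 − 2 + 1 = -1
C2: 2C, 1O, 1F → 0 + 1 + 1 = +2
C3: 2C, 2H → 0 − 2 = -2
C4: 1C, 2O, 1Br → 0 + 2 + 1 = +3
2 carbons (C1, C3) meet the condition.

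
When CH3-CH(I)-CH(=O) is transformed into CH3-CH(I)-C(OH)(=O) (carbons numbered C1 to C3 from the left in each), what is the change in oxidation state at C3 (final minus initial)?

Before: C3 has 1 bond to C, 1 bond to H, 2 bonds to O → oxidation state +1.
After: C3 has 1 bond to C, 3 bonds to O → oxidation state +3.
Δ = +3 − (+1) = +2, so this is an oxidation at C3.

+2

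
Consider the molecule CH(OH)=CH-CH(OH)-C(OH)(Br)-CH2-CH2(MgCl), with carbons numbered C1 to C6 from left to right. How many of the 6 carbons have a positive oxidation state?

1

Count +1 for every bond to an atom more electronegative than carbon and −1 for every bond to one less electronegative; C–C bonds are 0. Tallying each carbon:
C1: 2C, 1H, 1O → 0 − 1 + 1 = 0
C2: 3C, 1H → 0 − 1 = -1
C3: 2C, 1H, 1O → 0 − 1 + 1 = 0
C4: 2C, 1O, 1Br → 0 + 1 + 1 = +2
C5: 2C, 2H → 0 − 2 = -2
C6: 1C, 2H, 1Mg → 0 − 2 − 1 = -3
1 carbon (C4) meets the condition.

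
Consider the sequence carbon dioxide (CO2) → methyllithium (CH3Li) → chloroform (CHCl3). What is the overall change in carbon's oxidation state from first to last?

-2

Carbon oxidation states along the series — carbon dioxide: +4, methyllithium: -4, chloroform: +2.
Net change = +2 − (+4) = -2.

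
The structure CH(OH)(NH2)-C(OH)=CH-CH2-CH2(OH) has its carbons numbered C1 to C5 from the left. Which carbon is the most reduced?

C4

Tallying each carbon's bonds:
C1: 1C, 1H, 1O, 1N → 0 − 1 + 1 + 1 = +1
C2: 3C, 1O → 0 + 1 = +1
C3: 3C, 1H → 0 − 1 = -1
C4: 2C, 2H → 0 − 2 = -2
C5: 1C, 2H, 1O → 0 − 2 + 1 = -1
The most reduced carbon is C4 at -2.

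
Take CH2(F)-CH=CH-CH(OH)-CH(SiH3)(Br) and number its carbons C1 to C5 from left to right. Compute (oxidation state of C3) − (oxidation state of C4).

C3: 3C, 1H → 0 − 1 = -1
C4: 2C, 1H, 1O → 0 − 1 + 1 = 0
Difference: -1 − (0) = -1.

-1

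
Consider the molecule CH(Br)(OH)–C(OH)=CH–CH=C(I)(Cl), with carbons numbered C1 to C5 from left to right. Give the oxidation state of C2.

+1

Each bond to a more electronegative atom (O, N, halogen) counts +1, each bond to a less electronegative atom (H, metal, B, Si) counts −1, and each C–C bond counts 0.
C2 has one bond to C (0), a double bond to C (2×0 = 0), one bond to O (+1).
Oxidation state = 0 + 0 + 1 = +1.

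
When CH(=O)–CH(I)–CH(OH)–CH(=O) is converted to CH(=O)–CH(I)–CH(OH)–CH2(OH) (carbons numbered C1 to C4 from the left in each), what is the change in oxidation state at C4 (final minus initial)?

Before: C4 has 1 bond to C, 1 bond to H, 2 bonds to O → oxidation state +1.
After: C4 has 1 bond to C, 2 bonds to H, 1 bond to O → oxidation state -1.
Δ = -1 − (+1) = -2, so this is a reduction at C4.

-2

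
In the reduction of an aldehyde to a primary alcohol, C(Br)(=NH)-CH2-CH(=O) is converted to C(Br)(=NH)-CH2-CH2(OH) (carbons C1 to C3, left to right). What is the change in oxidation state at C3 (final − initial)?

Before: C3 has 1 bond to C, 1 bond to H, 2 bonds to O → oxidation state +1.
After: C3 has 1 bond to C, 2 bonds to H, 1 bond to O → oxidation state -1.
Δ = -1 − (+1) = -2, so this is a reduction at C3.

-2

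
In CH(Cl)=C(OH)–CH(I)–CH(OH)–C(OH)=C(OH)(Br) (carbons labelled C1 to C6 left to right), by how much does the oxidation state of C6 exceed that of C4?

C6: 2C, 1O, 1Br → 0 + 1 + 1 = +2
C4: 2C, 1H, 1O → 0 − 1 + 1 = 0
Difference: +2 − (0) = +2.

+2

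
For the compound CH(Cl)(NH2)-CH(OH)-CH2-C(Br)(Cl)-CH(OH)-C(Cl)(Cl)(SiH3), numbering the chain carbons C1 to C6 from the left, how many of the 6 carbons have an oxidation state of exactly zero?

Tallying each carbon's bonds:
C1: 1C, 1H, 1N, 1Cl → 0 − 1 + 1 + 1 = +1
C2: 2C, 1H, 1O → 0 − 1 + 1 = 0
C3: 2C, 2H → 0 − 2 = -2
C4: 2C, 1Cl, 1Br → 0 + 1 + 1 = +2
C5: 2C, 1H, 1O → 0 − 1 + 1 = 0
C6: 1C, 2Cl, 1Si → 0 + 2 − 1 = +1
2 carbons (C2, C5) meet the condition.

2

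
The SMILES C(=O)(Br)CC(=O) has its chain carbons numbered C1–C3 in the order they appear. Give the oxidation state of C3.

+1

Assign +1 per bond to O/N/halogen, −1 per bond to H or an electropositive element, and 0 per bond to carbon.
C3 has one bond to C (0), one bond to H (-1), a double bond to O (2×+1 = +2).
Oxidation state = 0 − 1 + 2 = +1.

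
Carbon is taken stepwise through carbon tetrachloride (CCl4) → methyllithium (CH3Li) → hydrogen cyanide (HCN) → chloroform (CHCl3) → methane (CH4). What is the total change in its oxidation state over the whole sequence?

Carbon oxidation states along the series — carbon tetrachloride: +4, methyllithium: -4, hydrogen cyanide: +2, chloroform: +2, methane: -4.
Net change = -4 − (+4) = -8.

-8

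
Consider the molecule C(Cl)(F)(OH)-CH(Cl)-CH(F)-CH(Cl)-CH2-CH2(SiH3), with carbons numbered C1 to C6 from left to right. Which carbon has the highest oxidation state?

C1

Assign +1 per bond to O/N/halogen, −1 per bond to H or an electropositive element, and 0 per bond to carbon. Tallying each carbon:
C1: 1C, 1O, 1F, 1Cl → 0 + 1 + 1 + 1 = +3
C2: 2C, 1H, 1Cl → 0 − 1 + 1 = 0
C3: 2C, 1H, 1F → 0 − 1 + 1 = 0
C4: 2C, 1H, 1Cl → 0 − 1 + 1 = 0
C5: 2C, 2H → 0 − 2 = -2
C6: 1C, 2H, 1Si → 0 − 2 − 1 = -3
The most oxidised carbon is C1 at +3.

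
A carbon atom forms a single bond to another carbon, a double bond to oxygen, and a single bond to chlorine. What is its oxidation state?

+3

The carbon has one bond to C (0), a double bond to O (2×+1 = +2), one bond to Cl (+1).
Oxidation state = 0 + 2 + 1 = +3.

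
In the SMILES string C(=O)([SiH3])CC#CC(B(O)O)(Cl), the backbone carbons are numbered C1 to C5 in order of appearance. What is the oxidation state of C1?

+1

C1 has one bond to C (0), a double bond to O (2×+1 = +2), one bond to Si (-1).
Oxidation state = 0 + 2 − 1 = +1.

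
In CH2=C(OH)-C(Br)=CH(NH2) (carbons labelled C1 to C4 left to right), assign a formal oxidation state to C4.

C4 has a double bond to C (2×0 = 0), one bond to H (-1), one bond to N (+1).
Oxidation state = 0 − 1 + 1 = 0.

0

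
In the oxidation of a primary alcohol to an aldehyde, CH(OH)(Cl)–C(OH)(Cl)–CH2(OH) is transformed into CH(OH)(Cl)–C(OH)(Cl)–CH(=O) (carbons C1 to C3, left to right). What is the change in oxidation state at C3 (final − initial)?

+2

Before: C3 has 1 bond to C, 2 bonds to H, 1 bond to O → oxidation state -1.
After: C3 has 1 bond to C, 1 bond to H, 2 bonds to O → oxidation state +1.
Δ = +1 − (-1) = +2, so this is an oxidation at C3.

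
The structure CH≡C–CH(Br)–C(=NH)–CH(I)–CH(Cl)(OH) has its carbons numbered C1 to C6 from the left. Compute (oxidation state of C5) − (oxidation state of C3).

0

C5: 2C, 1H, 1I → 0 − 1 + 1 = 0
C3: 2C, 1H, 1Br → 0 − 1 + 1 = 0
Difference: 0 − (0) = 0.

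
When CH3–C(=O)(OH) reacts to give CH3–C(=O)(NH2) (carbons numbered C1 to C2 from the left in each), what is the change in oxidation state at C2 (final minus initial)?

0

Before: C2 has 1 bond to C, 3 bonds to O → oxidation state +3.
After: C2 has 1 bond to C, 2 bonds to O, 1 bond to N → oxidation state +3.
Δ = +3 − (+3) = 0, so no net redox change at C2.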